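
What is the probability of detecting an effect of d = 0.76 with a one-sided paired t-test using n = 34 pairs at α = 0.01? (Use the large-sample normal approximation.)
Power ≈ 0.98

Power calculation (paired t-test, normal approximation):
z_β = d · √n - z_α
z_β = 0.76 · √34 - 2.326
z_β = 0.76 · 5.831 - 2.326
z_β = 2.105

Power = Φ(z_β) = Φ(2.105) ≈ 0.982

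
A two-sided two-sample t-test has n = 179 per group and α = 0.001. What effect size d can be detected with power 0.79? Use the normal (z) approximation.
d ≈ 0.43

Minimum detectable effect (two-sample t-test, normal approximation):
d = (z_{α/2} + z_β) / √(n/2)
d = (3.291 + 0.806) / √(179/2)
d = 4.097 / 9.460
d ≈ 0.43

By Cohen's convention (0.2 small / 0.5 medium / 0.8 large): small effect.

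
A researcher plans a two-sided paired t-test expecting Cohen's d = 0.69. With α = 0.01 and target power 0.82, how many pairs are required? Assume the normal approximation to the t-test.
n = 26 pairs

Sample size formula (paired t-test, normal approximation):
n = ((z_{α/2} + z_β) / d)²

z_{α/2} = 2.576 (for α = 0.01, two-sided)
z_β = 0.915 (for power = 0.82)
d = 0.69

n = ((2.576 + 0.915) / 0.69)²
n = (5.059)²
n ≈ 25.59
Round up to the next whole number: n = 26 pairs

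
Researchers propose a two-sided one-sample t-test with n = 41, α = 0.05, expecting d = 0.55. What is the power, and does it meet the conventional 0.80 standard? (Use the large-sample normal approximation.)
Power ≈ 0.94; the study is adequately powered (power ≥ 0.80)

Power calculation (one-sample t-test, normal approximation):
z_β = d · √n - z_{α/2}
z_β = 0.55 · √41 - 1.960
z_β = 0.55 · 6.403 - 1.960
z_β = 1.562

Power = Φ(z_β) = Φ(1.562) ≈ 0.941

Effect size d = 0.55 is medium by Cohen's convention (0.2/0.5/0.8).

Threshold: power ≥ 0.80 is conventionally adequate.
Power ≈ 0.94 → the study is adequately powered (power ≥ 0.80).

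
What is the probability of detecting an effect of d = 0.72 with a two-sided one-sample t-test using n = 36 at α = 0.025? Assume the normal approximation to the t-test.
Power ≈ 0.98

Power calculation (one-sample t-test, normal approximation):
z_β = d · √n - z_{α/2}
z_β = 0.72 · √36 - 2.241
z_β = 0.72 · 6.000 - 2.241
z_β = 2.079

Power = Φ(z_β) = Φ(2.079) ≈ 0.981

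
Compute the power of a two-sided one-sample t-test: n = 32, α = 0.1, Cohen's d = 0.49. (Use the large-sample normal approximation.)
Power ≈ 0.87

Power calculation (one-sample t-test, normal approximation):
z_β = d · √n - z_{α/2}
z_β = 0.49 · √32 - 1.645
z_β = 0.49 · 5.657 - 1.645
z_β = 1.127

Power = Φ(z_β) = Φ(1.127) ≈ 0.870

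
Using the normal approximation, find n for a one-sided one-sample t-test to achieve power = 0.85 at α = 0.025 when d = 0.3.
n = 100

Sample size formula (one-sample t-test, normal approximation):
n = ((z_α + z_β) / d)²

z_α = 1.960 (for α = 0.025, one-sided)
z_β = 1.036 (for power = 0.85)
d = 0.3

n = ((1.960 + 1.036) / 0.3)²
n = (9.987)²
n ≈ 99.74
Round up to the next whole number: n = 100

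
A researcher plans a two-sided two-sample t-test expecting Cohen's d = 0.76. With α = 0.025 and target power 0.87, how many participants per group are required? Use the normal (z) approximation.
n = 40 per group

Sample size formula (two-sample t-test, normal approximation):
n = 2 · ((z_{α/2} + z_β) / d)²

z_{α/2} = 2.241 (for α = 0.025, two-sided)
z_β = 1.126 (for power = 0.87)
d = 0.76

n = 2 · ((2.241 + 1.126) / 0.76)²
n = 2 · (4.430)²
n ≈ 39.25
Round up to the next whole number: n = 40 per group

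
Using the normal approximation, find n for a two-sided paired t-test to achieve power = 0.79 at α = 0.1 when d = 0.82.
n = 9 pairs

Sample size formula (paired t-test, normal approximation):
n = ((z_{α/2} + z_β) / d)²

z_{α/2} = 1.645 (for α = 0.1, two-sided)
z_β = 0.806 (for power = 0.79)
d = 0.82

n = ((1.645 + 0.806) / 0.82)²
n = (2.989)²
n ≈ 8.93
Round up to the next whole number: n = 9 pairs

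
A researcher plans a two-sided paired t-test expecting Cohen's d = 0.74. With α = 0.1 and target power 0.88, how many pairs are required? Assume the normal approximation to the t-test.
n = 15 pairs

Sample size formula (paired t-test, normal approximation):
n = ((z_{α/2} + z_β) / d)²

z_{α/2} = 1.645 (for α = 0.1, two-sided)
z_β = 1.175 (for power = 0.88)
d = 0.74

n = ((1.645 + 1.175) / 0.74)²
n = (3.811)²
n ≈ 14.52
Round up to the next whole number: n = 15 pairs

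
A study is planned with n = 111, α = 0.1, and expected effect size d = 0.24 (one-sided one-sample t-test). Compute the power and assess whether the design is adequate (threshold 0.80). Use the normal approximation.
Power ≈ 0.89; the study is adequately powered (power ≥ 0.80)

Power calculation (one-sample t-test, normal approximation):
z_β = d · √n - z_α
z_β = 0.24 · √111 - 1.282
z_β = 0.24 · 10.536 - 1.282
z_β = 1.247

Power = Φ(z_β) = Φ(1.247) ≈ 0.894

Effect size d = 0.24 is small by Cohen's convention (0.2/0.5/0.8).

Threshold: power ≥ 0.80 is conventionally adequate.
Power ≈ 0.89 → the study is adequately powered (power ≥ 0.80).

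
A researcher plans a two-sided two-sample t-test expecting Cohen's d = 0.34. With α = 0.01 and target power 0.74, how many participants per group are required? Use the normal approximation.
n = 180 per group

Sample size formula (two-sample t-test, normal approximation):
n = 2 · ((z_{α/2} + z_β) / d)²

z_{α/2} = 2.576 (for α = 0.01, two-sided)
z_β = 0.643 (for power = 0.74)
d = 0.34

n = 2 · ((2.576 + 0.643) / 0.34)²
n = 2 · (9.468)²
n ≈ 179.29
Round up to the next whole number: n = 180 per group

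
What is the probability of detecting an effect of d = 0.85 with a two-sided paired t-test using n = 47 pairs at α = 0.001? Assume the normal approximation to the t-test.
Power ≈ 0.99

Power calculation (paired t-test, normal approximation):
z_β = d · √n - z_{α/2}
z_β = 0.85 · √47 - 3.291
z_β = 0.85 · 6.856 - 3.291
z_β = 2.537

Power = Φ(z_β) = Φ(2.537) ≈ 0.994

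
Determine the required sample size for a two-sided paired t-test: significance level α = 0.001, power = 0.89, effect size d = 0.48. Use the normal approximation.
n = 89 pairs

Sample size formula (paired t-test, normal approximation):
n = ((z_{α/2} + z_β) / d)²

z_{α/2} = 3.291 (for α = 0.001, two-sided)
z_β = 1.227 (for power = 0.89)
d = 0.48

n = ((3.291 + 1.227) / 0.48)²
n = (9.413)²
n ≈ 88.60
Round up to the next whole number: n = 89 pairs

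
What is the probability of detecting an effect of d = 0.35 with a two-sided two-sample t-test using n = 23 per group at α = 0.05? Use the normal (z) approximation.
Power ≈ 0.22

Power calculation (two-sample t-test, normal approximation):
z_β = d · √(n/2) - z_{α/2}
z_β = 0.35 · √(23/2) - 1.960
z_β = 0.35 · 3.391 - 1.960
z_β = -0.773

Power = Φ(z_β) = Φ(-0.773) ≈ 0.220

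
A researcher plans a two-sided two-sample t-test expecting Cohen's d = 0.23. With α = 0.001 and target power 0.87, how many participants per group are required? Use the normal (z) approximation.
n = 738 per group

Sample size formula (two-sample t-test, normal approximation):
n = 2 · ((z_{α/2} + z_β) / d)²

z_{α/2} = 3.291 (for α = 0.001, two-sided)
z_β = 1.126 (for power = 0.87)
d = 0.23

n = 2 · ((3.291 + 1.126) / 0.23)²
n = 2 · (19.204)²
n ≈ 737.59
Round up to the next whole number: n = 738 per group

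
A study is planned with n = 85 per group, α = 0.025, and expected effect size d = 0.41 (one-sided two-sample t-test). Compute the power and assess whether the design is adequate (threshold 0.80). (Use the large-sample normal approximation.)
Power ≈ 0.76; the study is underpowered (power < 0.80)

Power calculation (two-sample t-test, normal approximation):
z_β = d · √(n/2) - z_α
z_β = 0.41 · √(85/2) - 1.960
z_β = 0.41 · 6.519 - 1.960
z_β = 0.713

Power = Φ(z_β) = Φ(0.713) ≈ 0.762

Effect size d = 0.41 is small by Cohen's convention (0.2/0.5/0.8).

Threshold: power ≥ 0.80 is conventionally adequate.
Power ≈ 0.76 → the study is underpowered (power < 0.80).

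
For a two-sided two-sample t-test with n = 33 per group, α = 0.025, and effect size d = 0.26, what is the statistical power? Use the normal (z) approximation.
Power ≈ 0.12

Power calculation (two-sample t-test, normal approximation):
z_β = d · √(n/2) - z_{α/2}
z_β = 0.26 · √(33/2) - 2.241
z_β = 0.26 · 4.062 - 2.241
z_β = -1.185

Power = Φ(z_β) = Φ(-1.185) ≈ 0.118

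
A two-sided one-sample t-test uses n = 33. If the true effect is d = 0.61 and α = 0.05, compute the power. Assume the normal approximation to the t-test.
Power ≈ 0.94

Power calculation (one-sample t-test, normal approximation):
z_β = d · √n - z_{α/2}
z_β = 0.61 · √33 - 1.960
z_β = 0.61 · 5.745 - 1.960
z_β = 1.544

Power = Φ(z_β) = Φ(1.544) ≈ 0.939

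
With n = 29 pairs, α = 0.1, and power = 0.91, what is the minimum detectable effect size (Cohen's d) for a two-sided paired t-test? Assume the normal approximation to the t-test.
d ≈ 0.55

Minimum detectable effect (paired t-test, normal approximation):
d = (z_{α/2} + z_β) / √n
d = (1.645 + 1.341) / √29
d = 2.986 / 5.385
d ≈ 0.55

By Cohen's convention (0.2 small / 0.5 medium / 0.8 large): medium effect.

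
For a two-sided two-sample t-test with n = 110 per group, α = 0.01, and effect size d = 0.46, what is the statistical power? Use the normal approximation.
Power ≈ 0.80

Power calculation (two-sample t-test, normal approximation):
z_β = d · √(n/2) - z_{α/2}
z_β = 0.46 · √(110/2) - 2.576
z_β = 0.46 · 7.416 - 2.576
z_β = 0.836

Power = Φ(z_β) = Φ(0.836) ≈ 0.798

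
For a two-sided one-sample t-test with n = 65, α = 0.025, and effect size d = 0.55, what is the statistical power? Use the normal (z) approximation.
Power ≈ 0.99

Power calculation (one-sample t-test, normal approximation):
z_β = d · √n - z_{α/2}
z_β = 0.55 · √65 - 2.241
z_β = 0.55 · 8.062 - 2.241
z_β = 2.193

Power = Φ(z_β) = Φ(2.193) ≈ 0.986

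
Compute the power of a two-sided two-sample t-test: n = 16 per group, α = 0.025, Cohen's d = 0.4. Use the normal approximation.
Power ≈ 0.13

Power calculation (two-sample t-test, normal approximation):
z_β = d · √(n/2) - z_{α/2}
z_β = 0.4 · √(16/2) - 2.241
z_β = 0.4 · 2.828 - 2.241
z_β = -1.110

Power = Φ(z_β) = Φ(-1.110) ≈ 0.133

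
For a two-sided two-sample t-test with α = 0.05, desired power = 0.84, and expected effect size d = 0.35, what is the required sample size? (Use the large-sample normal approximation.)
n = 143 per group

Sample size formula (two-sample t-test, normal approximation):
n = 2 · ((z_{α/2} + z_β) / d)²

z_{α/2} = 1.960 (for α = 0.05, two-sided)
z_β = 0.994 (for power = 0.84)
d = 0.35

n = 2 · ((1.960 + 0.994) / 0.35)²
n = 2 · (8.440)²
n ≈ 142.47
Round up to the next whole number: n = 143 per group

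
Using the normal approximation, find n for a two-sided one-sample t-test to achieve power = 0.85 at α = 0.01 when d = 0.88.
n = 17

Sample size formula (one-sample t-test, normal approximation):
n = ((z_{α/2} + z_β) / d)²

z_{α/2} = 2.576 (for α = 0.01, two-sided)
z_β = 1.036 (for power = 0.85)
d = 0.88

n = ((2.576 + 1.036) / 0.88)²
n = (4.105)²
n ≈ 16.85
Round up to the next whole number: n = 17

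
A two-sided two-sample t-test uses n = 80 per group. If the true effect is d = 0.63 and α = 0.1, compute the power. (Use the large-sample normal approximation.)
Power ≈ 0.99

Power calculation (two-sample t-test, normal approximation):
z_β = d · √(n/2) - z_{α/2}
z_β = 0.63 · √(80/2) - 1.645
z_β = 0.63 · 6.325 - 1.645
z_β = 2.340

Power = Φ(z_β) = Φ(2.340) ≈ 0.990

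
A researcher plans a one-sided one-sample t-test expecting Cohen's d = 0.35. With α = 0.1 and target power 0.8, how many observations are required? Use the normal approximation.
n = 37

Sample size formula (one-sample t-test, normal approximation):
n = ((z_α + z_β) / d)²

z_α = 1.282 (for α = 0.1, one-sided)
z_β = 0.842 (for power = 0.8)
d = 0.35

n = ((1.282 + 0.842) / 0.35)²
n = (6.069)²
n ≈ 36.83
Round up to the next whole number: n = 37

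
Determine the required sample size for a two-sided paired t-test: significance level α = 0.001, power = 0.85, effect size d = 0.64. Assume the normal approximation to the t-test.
n = 46 pairs

Sample size formula (paired t-test, normal approximation):
n = ((z_{α/2} + z_β) / d)²

z_{α/2} = 3.291 (for α = 0.001, two-sided)
z_β = 1.036 (for power = 0.85)
d = 0.64

n = ((3.291 + 1.036) / 0.64)²
n = (6.761)²
n ≈ 45.71
Round up to the next whole number: n = 46 pairs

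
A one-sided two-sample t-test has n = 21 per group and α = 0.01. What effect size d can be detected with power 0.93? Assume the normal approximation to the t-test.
d ≈ 1.17

Minimum detectable effect (two-sample t-test, normal approximation):
d = (z_α + z_β) / √(n/2)
d = (2.326 + 1.476) / √(21/2)
d = 3.802 / 3.240
d ≈ 1.17

By Cohen's convention (0.2 small / 0.5 medium / 0.8 large): large effect.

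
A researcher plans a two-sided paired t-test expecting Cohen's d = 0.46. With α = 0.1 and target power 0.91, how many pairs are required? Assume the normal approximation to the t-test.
n = 43 pairs

Sample size formula (paired t-test, normal approximation):
n = ((z_{α/2} + z_β) / d)²

z_{α/2} = 1.645 (for α = 0.1, two-sided)
z_β = 1.341 (for power = 0.91)
d = 0.46

n = ((1.645 + 1.341) / 0.46)²
n = (6.491)²
n ≈ 42.13
Round up to the next whole number: n = 43 pairs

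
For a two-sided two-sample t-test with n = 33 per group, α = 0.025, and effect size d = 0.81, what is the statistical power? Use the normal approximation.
Power ≈ 0.85

Power calculation (two-sample t-test, normal approximation):
z_β = d · √(n/2) - z_{α/2}
z_β = 0.81 · √(33/2) - 2.241
z_β = 0.81 · 4.062 - 2.241
z_β = 1.049

Power = Φ(z_β) = Φ(1.049) ≈ 0.853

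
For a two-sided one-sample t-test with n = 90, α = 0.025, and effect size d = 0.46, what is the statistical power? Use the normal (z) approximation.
Power ≈ 0.98

Power calculation (one-sample t-test, normal approximation):
z_β = d · √n - z_{α/2}
z_β = 0.46 · √90 - 2.241
z_β = 0.46 · 9.487 - 2.241
z_β = 2.123

Power = Φ(z_β) = Φ(2.123) ≈ 0.983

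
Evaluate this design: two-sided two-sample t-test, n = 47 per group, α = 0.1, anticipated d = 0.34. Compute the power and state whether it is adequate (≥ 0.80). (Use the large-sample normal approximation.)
Power ≈ 0.50; the study is underpowered (power < 0.80)

Power calculation (two-sample t-test, normal approximation):
z_β = d · √(n/2) - z_{α/2}
z_β = 0.34 · √(47/2) - 1.645
z_β = 0.34 · 4.848 - 1.645
z_β = 0.003

Power = Φ(z_β) = Φ(0.003) ≈ 0.501

Effect size d = 0.34 is small by Cohen's convention (0.2/0.5/0.8).

Threshold: power ≥ 0.80 is conventionally adequate.
Power ≈ 0.50 → the study is underpowered (power < 0.80).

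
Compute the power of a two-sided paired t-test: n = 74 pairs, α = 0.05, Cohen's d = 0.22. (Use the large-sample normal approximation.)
Power ≈ 0.47

Power calculation (paired t-test, normal approximation):
z_β = d · √n - z_{α/2}
z_β = 0.22 · √74 - 1.960
z_β = 0.22 · 8.602 - 1.960
z_β = -0.067

Power = Φ(z_β) = Φ(-0.067) ≈ 0.473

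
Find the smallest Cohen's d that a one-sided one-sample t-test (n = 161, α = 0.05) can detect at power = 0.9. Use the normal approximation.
d ≈ 0.23

Minimum detectable effect (one-sample t-test, normal approximation):
d = (z_α + z_β) / √n
d = (1.645 + 1.282) / √161
d = 2.926 / 12.689
d ≈ 0.23

By Cohen's convention (0.2 small / 0.5 medium / 0.8 large): small effect.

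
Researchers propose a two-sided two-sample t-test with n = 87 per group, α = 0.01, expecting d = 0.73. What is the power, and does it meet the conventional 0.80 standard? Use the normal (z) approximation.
Power ≈ 0.99; the study is adequately powered (power ≥ 0.80)

Power calculation (two-sample t-test, normal approximation):
z_β = d · √(n/2) - z_{α/2}
z_β = 0.73 · √(87/2) - 2.576
z_β = 0.73 · 6.595 - 2.576
z_β = 2.239

Power = Φ(z_β) = Φ(2.239) ≈ 0.987

Effect size d = 0.73 is medium by Cohen's convention (0.2/0.5/0.8).

Threshold: power ≥ 0.80 is conventionally adequate.
Power ≈ 0.99 → the study is adequately powered (power ≥ 0.80).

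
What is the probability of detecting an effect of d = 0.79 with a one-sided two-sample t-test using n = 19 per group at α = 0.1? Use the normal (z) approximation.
Power ≈ 0.88

Power calculation (two-sample t-test, normal approximation):
z_β = d · √(n/2) - z_α
z_β = 0.79 · √(19/2) - 1.282
z_β = 0.79 · 3.082 - 1.282
z_β = 1.153

Power = Φ(z_β) = Φ(1.153) ≈ 0.876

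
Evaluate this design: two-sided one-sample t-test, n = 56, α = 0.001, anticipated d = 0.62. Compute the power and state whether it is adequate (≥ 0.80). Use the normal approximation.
Power ≈ 0.91; the study is adequately powered (power ≥ 0.80)

Power calculation (one-sample t-test, normal approximation):
z_β = d · √n - z_{α/2}
z_β = 0.62 · √56 - 3.291
z_β = 0.62 · 7.483 - 3.291
z_β = 1.349

Power = Φ(z_β) = Φ(1.349) ≈ 0.911

Effect size d = 0.62 is medium by Cohen's convention (0.2/0.5/0.8).

Threshold: power ≥ 0.80 is conventionally adequate.
Power ≈ 0.91 → the study is adequately powered (power ≥ 0.80).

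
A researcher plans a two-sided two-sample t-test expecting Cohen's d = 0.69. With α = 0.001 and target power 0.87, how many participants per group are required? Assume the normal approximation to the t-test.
n = 82 per group

Sample size formula (two-sample t-test, normal approximation):
n = 2 · ((z_{α/2} + z_β) / d)²

z_{α/2} = 3.291 (for α = 0.001, two-sided)
z_β = 1.126 (for power = 0.87)
d = 0.69

n = 2 · ((3.291 + 1.126) / 0.69)²
n = 2 · (6.401)²
n ≈ 81.95
Round up to the next whole number: n = 82 per group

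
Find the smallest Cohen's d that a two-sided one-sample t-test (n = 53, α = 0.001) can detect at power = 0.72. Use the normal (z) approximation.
d ≈ 0.53

Minimum detectable effect (one-sample t-test, normal approximation):
d = (z_{α/2} + z_β) / √n
d = (3.291 + 0.583) / √53
d = 3.873 / 7.280
d ≈ 0.53

By Cohen's convention (0.2 small / 0.5 medium / 0.8 large): medium effect.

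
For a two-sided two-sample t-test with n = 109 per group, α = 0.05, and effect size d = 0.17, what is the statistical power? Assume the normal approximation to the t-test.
Power ≈ 0.24

Power calculation (two-sample t-test, normal approximation):
z_β = d · √(n/2) - z_{α/2}
z_β = 0.17 · √(109/2) - 1.960
z_β = 0.17 · 7.382 - 1.960
z_β = -0.705

Power = Φ(z_β) = Φ(-0.705) ≈ 0.240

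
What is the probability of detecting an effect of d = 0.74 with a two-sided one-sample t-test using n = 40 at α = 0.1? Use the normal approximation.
Power ≈ 1.00

Power calculation (one-sample t-test, normal approximation):
z_β = d · √n - z_{α/2}
z_β = 0.74 · √40 - 1.645
z_β = 0.74 · 6.325 - 1.645
z_β = 3.035

Power = Φ(z_β) = Φ(3.035) ≈ 0.999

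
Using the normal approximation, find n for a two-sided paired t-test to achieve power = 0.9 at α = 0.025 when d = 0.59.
n = 36 pairs

Sample size formula (paired t-test, normal approximation):
n = ((z_{α/2} + z_β) / d)²

z_{α/2} = 2.241 (for α = 0.025, two-sided)
z_β = 1.282 (for power = 0.9)
d = 0.59

n = ((2.241 + 1.282) / 0.59)²
n = (5.971)²
n ≈ 35.65
Round up to the next whole number: n = 36 pairs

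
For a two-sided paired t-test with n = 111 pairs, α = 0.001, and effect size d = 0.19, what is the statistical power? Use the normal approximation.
Power ≈ 0.10

Power calculation (paired t-test, normal approximation):
z_β = d · √n - z_{α/2}
z_β = 0.19 · √111 - 3.291
z_β = 0.19 · 10.536 - 3.291
z_β = -1.289

Power = Φ(z_β) = Φ(-1.289) ≈ 0.099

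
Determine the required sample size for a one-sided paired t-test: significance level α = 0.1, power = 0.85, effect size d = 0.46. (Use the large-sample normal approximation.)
n = 26 pairs

Sample size formula (paired t-test, normal approximation):
n = ((z_α + z_β) / d)²

z_α = 1.282 (for α = 0.1, one-sided)
z_β = 1.036 (for power = 0.85)
d = 0.46

n = ((1.282 + 1.036) / 0.46)²
n = (5.039)²
n ≈ 25.39
Round up to the next whole number: n = 26 pairs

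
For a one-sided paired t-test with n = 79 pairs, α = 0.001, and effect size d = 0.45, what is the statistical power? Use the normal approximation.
Power ≈ 0.82

Power calculation (paired t-test, normal approximation):
z_β = d · √n - z_α
z_β = 0.45 · √79 - 3.090
z_β = 0.45 · 8.888 - 3.090
z_β = 0.909

Power = Φ(z_β) = Φ(0.909) ≈ 0.818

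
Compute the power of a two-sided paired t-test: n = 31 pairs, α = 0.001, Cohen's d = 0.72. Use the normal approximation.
Power ≈ 0.76

Power calculation (paired t-test, normal approximation):
z_β = d · √n - z_{α/2}
z_β = 0.72 · √31 - 3.291
z_β = 0.72 · 5.568 - 3.291
z_β = 0.718

Power = Φ(z_β) = Φ(0.718) ≈ 0.764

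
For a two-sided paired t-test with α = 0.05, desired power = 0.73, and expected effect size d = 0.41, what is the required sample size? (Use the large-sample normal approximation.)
n = 40 pairs

Sample size formula (paired t-test, normal approximation):
n = ((z_{α/2} + z_β) / d)²

z_{α/2} = 1.960 (for α = 0.05, two-sided)
z_β = 0.613 (for power = 0.73)
d = 0.41

n = ((1.960 + 0.613) / 0.41)²
n = (6.276)²
n ≈ 39.39
Round up to the next whole number: n = 40 pairs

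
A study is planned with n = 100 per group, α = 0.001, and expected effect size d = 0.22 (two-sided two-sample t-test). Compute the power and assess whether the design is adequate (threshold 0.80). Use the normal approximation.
Power ≈ 0.04; the study is underpowered (power < 0.80)

Power calculation (two-sample t-test, normal approximation):
z_β = d · √(n/2) - z_{α/2}
z_β = 0.22 · √(100/2) - 3.291
z_β = 0.22 · 7.071 - 3.291
z_β = -1.735

Power = Φ(z_β) = Φ(-1.735) ≈ 0.041

Effect size d = 0.22 is small by Cohen's convention (0.2/0.5/0.8).

Threshold: power ≥ 0.80 is conventionally adequate.
Power ≈ 0.04 → the study is underpowered (power < 0.80).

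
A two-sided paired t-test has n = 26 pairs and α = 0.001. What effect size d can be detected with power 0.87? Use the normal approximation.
d ≈ 0.87

Minimum detectable effect (paired t-test, normal approximation):
d = (z_{α/2} + z_β) / √n
d = (3.291 + 1.126) / √26
d = 4.417 / 5.099
d ≈ 0.87

By Cohen's convention (0.2 small / 0.5 medium / 0.8 large): large effect.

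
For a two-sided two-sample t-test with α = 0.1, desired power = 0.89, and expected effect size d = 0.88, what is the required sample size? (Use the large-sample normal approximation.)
n = 22 per group

Sample size formula (two-sample t-test, normal approximation):
n = 2 · ((z_{α/2} + z_β) / d)²

z_{α/2} = 1.645 (for α = 0.1, two-sided)
z_β = 1.227 (for power = 0.89)
d = 0.88

n = 2 · ((1.645 + 1.227) / 0.88)²
n = 2 · (3.264)²
n ≈ 21.31
Round up to the next whole number: n = 22 per group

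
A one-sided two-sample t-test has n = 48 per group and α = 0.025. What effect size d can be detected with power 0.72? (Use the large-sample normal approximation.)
d ≈ 0.52

Minimum detectable effect (two-sample t-test, normal approximation):
d = (z_α + z_β) / √(n/2)
d = (1.960 + 0.583) / √(48/2)
d = 2.543 / 4.899
d ≈ 0.52

By Cohen's convention (0.2 small / 0.5 medium / 0.8 large): medium effect.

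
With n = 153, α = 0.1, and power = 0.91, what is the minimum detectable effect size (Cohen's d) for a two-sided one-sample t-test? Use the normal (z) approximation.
d ≈ 0.24

Minimum detectable effect (one-sample t-test, normal approximation):
d = (z_{α/2} + z_β) / √n
d = (1.645 + 1.341) / √153
d = 2.986 / 12.369
d ≈ 0.24

By Cohen's convention (0.2 small / 0.5 medium / 0.8 large): small effect.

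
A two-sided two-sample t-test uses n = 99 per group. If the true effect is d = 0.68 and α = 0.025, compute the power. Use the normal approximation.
Power ≈ 0.99

Power calculation (two-sample t-test, normal approximation):
z_β = d · √(n/2) - z_{α/2}
z_β = 0.68 · √(99/2) - 2.241
z_β = 0.68 · 7.036 - 2.241
z_β = 2.543

Power = Φ(z_β) = Φ(2.543) ≈ 0.995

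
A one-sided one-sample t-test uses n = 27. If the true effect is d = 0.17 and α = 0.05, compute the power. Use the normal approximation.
Power ≈ 0.22

Power calculation (one-sample t-test, normal approximation):
z_β = d · √n - z_α
z_β = 0.17 · √27 - 1.645
z_β = 0.17 · 5.196 - 1.645
z_β = -0.762

Power = Φ(z_β) = Φ(-0.762) ≈ 0.223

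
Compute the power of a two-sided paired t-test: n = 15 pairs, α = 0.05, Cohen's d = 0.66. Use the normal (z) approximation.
Power ≈ 0.72

Power calculation (paired t-test, normal approximation):
z_β = d · √n - z_{α/2}
z_β = 0.66 · √15 - 1.960
z_β = 0.66 · 3.873 - 1.960
z_β = 0.596

Power = Φ(z_β) = Φ(0.596) ≈ 0.724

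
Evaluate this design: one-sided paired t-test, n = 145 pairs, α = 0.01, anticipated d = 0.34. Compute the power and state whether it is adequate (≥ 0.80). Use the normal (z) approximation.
Power ≈ 0.96; the study is adequately powered (power ≥ 0.80)

Power calculation (paired t-test, normal approximation):
z_β = d · √n - z_α
z_β = 0.34 · √145 - 2.326
z_β = 0.34 · 12.042 - 2.326
z_β = 1.768

Power = Φ(z_β) = Φ(1.768) ≈ 0.961

Effect size d = 0.34 is small by Cohen's convention (0.2/0.5/0.8).

Threshold: power ≥ 0.80 is conventionally adequate.
Power ≈ 0.96 → the study is adequately powered (power ≥ 0.80).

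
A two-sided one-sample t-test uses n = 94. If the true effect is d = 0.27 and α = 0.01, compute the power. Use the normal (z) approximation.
Power ≈ 0.52

Power calculation (one-sample t-test, normal approximation):
z_β = d · √n - z_{α/2}
z_β = 0.27 · √94 - 2.576
z_β = 0.27 · 9.695 - 2.576
z_β = 0.042

Power = Φ(z_β) = Φ(0.042) ≈ 0.517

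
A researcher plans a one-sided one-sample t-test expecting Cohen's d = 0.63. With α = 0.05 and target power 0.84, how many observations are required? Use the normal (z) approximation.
n = 18

Sample size formula (one-sample t-test, normal approximation):
n = ((z_α + z_β) / d)²

z_α = 1.645 (for α = 0.05, one-sided)
z_β = 0.994 (for power = 0.84)
d = 0.63

n = ((1.645 + 0.994) / 0.63)²
n = (4.189)²
n ≈ 17.55
Round up to the next whole number: n = 18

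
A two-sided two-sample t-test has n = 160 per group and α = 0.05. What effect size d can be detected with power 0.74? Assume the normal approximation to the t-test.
d ≈ 0.29

Minimum detectable effect (two-sample t-test, normal approximation):
d = (z_{α/2} + z_β) / √(n/2)
d = (1.960 + 0.643) / √(160/2)
d = 2.603 / 8.944
d ≈ 0.29

By Cohen's convention (0.2 small / 0.5 medium / 0.8 large): small effect.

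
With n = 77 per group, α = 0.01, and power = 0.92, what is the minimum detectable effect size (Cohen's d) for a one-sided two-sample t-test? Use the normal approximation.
d ≈ 0.60

Minimum detectable effect (two-sample t-test, normal approximation):
d = (z_α + z_β) / √(n/2)
d = (2.326 + 1.405) / √(77/2)
d = 3.731 / 6.205
d ≈ 0.60

By Cohen's convention (0.2 small / 0.5 medium / 0.8 large): medium effect.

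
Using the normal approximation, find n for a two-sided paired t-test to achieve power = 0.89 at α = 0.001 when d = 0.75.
n = 37 pairs

Sample size formula (paired t-test, normal approximation):
n = ((z_{α/2} + z_β) / d)²

z_{α/2} = 3.291 (for α = 0.001, two-sided)
z_β = 1.227 (for power = 0.89)
d = 0.75

n = ((3.291 + 1.227) / 0.75)²
n = (6.024)²
n ≈ 36.29
Round up to the next whole number: n = 37 pairs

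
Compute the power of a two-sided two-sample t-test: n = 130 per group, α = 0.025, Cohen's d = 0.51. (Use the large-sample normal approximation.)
Power ≈ 0.97

Power calculation (two-sample t-test, normal approximation):
z_β = d · √(n/2) - z_{α/2}
z_β = 0.51 · √(130/2) - 2.241
z_β = 0.51 · 8.062 - 2.241
z_β = 1.870

Power = Φ(z_β) = Φ(1.870) ≈ 0.969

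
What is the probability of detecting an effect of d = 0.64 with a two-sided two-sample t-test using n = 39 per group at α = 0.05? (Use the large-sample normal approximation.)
Power ≈ 0.81

Power calculation (two-sample t-test, normal approximation):
z_β = d · √(n/2) - z_{α/2}
z_β = 0.64 · √(39/2) - 1.960
z_β = 0.64 · 4.416 - 1.960
z_β = 0.866

Power = Φ(z_β) = Φ(0.866) ≈ 0.807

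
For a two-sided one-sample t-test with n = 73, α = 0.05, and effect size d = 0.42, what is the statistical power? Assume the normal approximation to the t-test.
Power ≈ 0.95

Power calculation (one-sample t-test, normal approximation):
z_β = d · √n - z_{α/2}
z_β = 0.42 · √73 - 1.960
z_β = 0.42 · 8.544 - 1.960
z_β = 1.629

Power = Φ(z_β) = Φ(1.629) ≈ 0.948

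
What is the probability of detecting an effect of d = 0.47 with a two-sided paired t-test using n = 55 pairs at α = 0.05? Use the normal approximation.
Power ≈ 0.94

Power calculation (paired t-test, normal approximation):
z_β = d · √n - z_{α/2}
z_β = 0.47 · √55 - 1.960
z_β = 0.47 · 7.416 - 1.960
z_β = 1.526

Power = Φ(z_β) = Φ(1.526) ≈ 0.936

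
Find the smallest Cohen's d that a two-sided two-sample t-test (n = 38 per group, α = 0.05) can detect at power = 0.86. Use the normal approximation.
d ≈ 0.70

Minimum detectable effect (two-sample t-test, normal approximation):
d = (z_{α/2} + z_β) / √(n/2)
d = (1.960 + 1.080) / √(38/2)
d = 3.040 / 4.359
d ≈ 0.70

By Cohen's convention (0.2 small / 0.5 medium / 0.8 large): medium effect.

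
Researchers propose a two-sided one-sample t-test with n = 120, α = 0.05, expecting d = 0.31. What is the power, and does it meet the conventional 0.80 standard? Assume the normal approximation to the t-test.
Power ≈ 0.92; the study is adequately powered (power ≥ 0.80)

Power calculation (one-sample t-test, normal approximation):
z_β = d · √n - z_{α/2}
z_β = 0.31 · √120 - 1.960
z_β = 0.31 · 10.954 - 1.960
z_β = 1.436

Power = Φ(z_β) = Φ(1.436) ≈ 0.924

Effect size d = 0.31 is small by Cohen's convention (0.2/0.5/0.8).

Threshold: power ≥ 0.80 is conventionally adequate.
Power ≈ 0.92 → the study is adequately powered (power ≥ 0.80).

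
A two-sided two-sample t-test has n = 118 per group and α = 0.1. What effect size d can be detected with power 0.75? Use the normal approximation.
d ≈ 0.30

Minimum detectable effect (two-sample t-test, normal approximation):
d = (z_{α/2} + z_β) / √(n/2)
d = (1.645 + 0.674) / √(118/2)
d = 2.319 / 7.681
d ≈ 0.30

By Cohen's convention (0.2 small / 0.5 medium / 0.8 large): small effect.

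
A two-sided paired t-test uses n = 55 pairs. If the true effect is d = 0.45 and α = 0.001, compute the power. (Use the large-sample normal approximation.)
Power ≈ 0.52

Power calculation (paired t-test, normal approximation):
z_β = d · √n - z_{α/2}
z_β = 0.45 · √55 - 3.291
z_β = 0.45 · 7.416 - 3.291
z_β = 0.047

Power = Φ(z_β) = Φ(0.047) ≈ 0.519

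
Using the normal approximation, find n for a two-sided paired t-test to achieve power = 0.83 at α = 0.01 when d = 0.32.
n = 122 pairs

Sample size formula (paired t-test, normal approximation):
n = ((z_{α/2} + z_β) / d)²

z_{α/2} = 2.576 (for α = 0.01, two-sided)
z_β = 0.954 (for power = 0.83)
d = 0.32

n = ((2.576 + 0.954) / 0.32)²
n = (11.031)²
n ≈ 121.68
Round up to the next whole number: n = 122 pairs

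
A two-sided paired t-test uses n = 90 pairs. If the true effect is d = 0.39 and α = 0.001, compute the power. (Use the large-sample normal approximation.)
Power ≈ 0.66

Power calculation (paired t-test, normal approximation):
z_β = d · √n - z_{α/2}
z_β = 0.39 · √90 - 3.291
z_β = 0.39 · 9.487 - 3.291
z_β = 0.409

Power = Φ(z_β) = Φ(0.409) ≈ 0.659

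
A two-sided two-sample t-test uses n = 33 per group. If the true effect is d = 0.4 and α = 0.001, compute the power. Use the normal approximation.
Power ≈ 0.05

Power calculation (two-sample t-test, normal approximation):
z_β = d · √(n/2) - z_{α/2}
z_β = 0.4 · √(33/2) - 3.291
z_β = 0.4 · 4.062 - 3.291
z_β = -1.666

Power = Φ(z_β) = Φ(-1.666) ≈ 0.048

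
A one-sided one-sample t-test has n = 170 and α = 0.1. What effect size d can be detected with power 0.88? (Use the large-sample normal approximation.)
d ≈ 0.19

Minimum detectable effect (one-sample t-test, normal approximation):
d = (z_α + z_β) / √n
d = (1.282 + 1.175) / √170
d = 2.457 / 13.038
d ≈ 0.19

By Cohen's convention (0.2 small / 0.5 medium / 0.8 large): very small effect.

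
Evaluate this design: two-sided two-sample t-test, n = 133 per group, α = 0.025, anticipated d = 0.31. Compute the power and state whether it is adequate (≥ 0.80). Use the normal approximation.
Power ≈ 0.61; the study is underpowered (power < 0.80)

Power calculation (two-sample t-test, normal approximation):
z_β = d · √(n/2) - z_{α/2}
z_β = 0.31 · √(133/2) - 2.241
z_β = 0.31 · 8.155 - 2.241
z_β = 0.287

Power = Φ(z_β) = Φ(0.287) ≈ 0.613

Effect size d = 0.31 is small by Cohen's convention (0.2/0.5/0.8).

Threshold: power ≥ 0.80 is conventionally adequate.
Power ≈ 0.61 → the study is underpowered (power < 0.80).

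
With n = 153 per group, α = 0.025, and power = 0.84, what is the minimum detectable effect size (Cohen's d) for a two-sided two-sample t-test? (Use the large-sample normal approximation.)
d ≈ 0.37

Minimum detectable effect (two-sample t-test, normal approximation):
d = (z_{α/2} + z_β) / √(n/2)
d = (2.241 + 0.994) / √(153/2)
d = 3.236 / 8.746
d ≈ 0.37

By Cohen's convention (0.2 small / 0.5 medium / 0.8 large): small effect.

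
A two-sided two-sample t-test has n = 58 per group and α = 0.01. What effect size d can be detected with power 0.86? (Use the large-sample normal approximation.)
d ≈ 0.68

Minimum detectable effect (two-sample t-test, normal approximation):
d = (z_{α/2} + z_β) / √(n/2)
d = (2.576 + 1.080) / √(58/2)
d = 3.656 / 5.385
d ≈ 0.68

By Cohen's convention (0.2 small / 0.5 medium / 0.8 large): medium effect.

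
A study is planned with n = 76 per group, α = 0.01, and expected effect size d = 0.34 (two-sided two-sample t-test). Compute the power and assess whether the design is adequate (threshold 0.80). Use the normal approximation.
Power ≈ 0.32; the study is underpowered (power < 0.80)

Power calculation (two-sample t-test, normal approximation):
z_β = d · √(n/2) - z_{α/2}
z_β = 0.34 · √(76/2) - 2.576
z_β = 0.34 · 6.164 - 2.576
z_β = -0.480

Power = Φ(z_β) = Φ(-0.480) ≈ 0.316

Effect size d = 0.34 is small by Cohen's convention (0.2/0.5/0.8).

Threshold: power ≥ 0.80 is conventionally adequate.
Power ≈ 0.32 → the study is underpowered (power < 0.80).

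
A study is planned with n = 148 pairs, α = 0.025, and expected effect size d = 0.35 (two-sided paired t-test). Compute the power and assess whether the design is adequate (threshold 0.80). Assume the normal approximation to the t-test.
Power ≈ 0.98; the study is adequately powered (power ≥ 0.80)

Power calculation (paired t-test, normal approximation):
z_β = d · √n - z_{α/2}
z_β = 0.35 · √148 - 2.241
z_β = 0.35 · 12.166 - 2.241
z_β = 2.017

Power = Φ(z_β) = Φ(2.017) ≈ 0.978

Effect size d = 0.35 is small by Cohen's convention (0.2/0.5/0.8).

Threshold: power ≥ 0.80 is conventionally adequate.
Power ≈ 0.98 → the study is adequately powered (power ≥ 0.80).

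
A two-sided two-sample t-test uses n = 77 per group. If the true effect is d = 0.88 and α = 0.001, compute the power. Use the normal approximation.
Power ≈ 0.98

Power calculation (two-sample t-test, normal approximation):
z_β = d · √(n/2) - z_{α/2}
z_β = 0.88 · √(77/2) - 3.291
z_β = 0.88 · 6.205 - 3.291
z_β = 2.170

Power = Φ(z_β) = Φ(2.170) ≈ 0.985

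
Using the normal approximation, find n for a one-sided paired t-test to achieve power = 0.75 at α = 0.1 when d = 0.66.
n = 9 pairs

Sample size formula (paired t-test, normal approximation):
n = ((z_α + z_β) / d)²

z_α = 1.282 (for α = 0.1, one-sided)
z_β = 0.674 (for power = 0.75)
d = 0.66

n = ((1.282 + 0.674) / 0.66)²
n = (2.964)²
n ≈ 8.79
Round up to the next whole number: n = 9 pairs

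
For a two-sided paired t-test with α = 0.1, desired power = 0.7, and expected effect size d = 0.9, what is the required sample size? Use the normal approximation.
n = 6 pairs

Sample size formula (paired t-test, normal approximation):
n = ((z_{α/2} + z_β) / d)²

z_{α/2} = 1.645 (for α = 0.1, two-sided)
z_β = 0.524 (for power = 0.7)
d = 0.9

n = ((1.645 + 0.524) / 0.9)²
n = (2.410)²
n ≈ 5.81
Round up to the next whole number: n = 6 pairs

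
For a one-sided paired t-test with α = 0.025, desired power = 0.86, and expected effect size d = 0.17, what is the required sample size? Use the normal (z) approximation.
n = 320 pairs

Sample size formula (paired t-test, normal approximation):
n = ((z_α + z_β) / d)²

z_α = 1.960 (for α = 0.025, one-sided)
z_β = 1.080 (for power = 0.86)
d = 0.17

n = ((1.960 + 1.080) / 0.17)²
n = (17.882)²
n ≈ 319.77
Round up to the next whole number: n = 320 pairs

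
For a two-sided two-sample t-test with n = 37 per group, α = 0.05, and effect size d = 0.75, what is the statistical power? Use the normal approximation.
Power ≈ 0.90

Power calculation (two-sample t-test, normal approximation):
z_β = d · √(n/2) - z_{α/2}
z_β = 0.75 · √(37/2) - 1.960
z_β = 0.75 · 4.301 - 1.960
z_β = 1.266

Power = Φ(z_β) = Φ(1.266) ≈ 0.897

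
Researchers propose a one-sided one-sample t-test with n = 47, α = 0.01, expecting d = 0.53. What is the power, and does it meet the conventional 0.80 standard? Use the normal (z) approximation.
Power ≈ 0.90; the study is adequately powered (power ≥ 0.80)

Power calculation (one-sample t-test, normal approximation):
z_β = d · √n - z_α
z_β = 0.53 · √47 - 2.326
z_β = 0.53 · 6.856 - 2.326
z_β = 1.307

Power = Φ(z_β) = Φ(1.307) ≈ 0.904

Effect size d = 0.53 is medium by Cohen's convention (0.2/0.5/0.8).

Threshold: power ≥ 0.80 is conventionally adequate.
Power ≈ 0.90 → the study is adequately powered (power ≥ 0.80).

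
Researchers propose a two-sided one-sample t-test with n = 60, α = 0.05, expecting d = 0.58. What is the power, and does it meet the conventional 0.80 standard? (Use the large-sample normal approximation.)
Power ≈ 0.99; the study is adequately powered (power ≥ 0.80)

Power calculation (one-sample t-test, normal approximation):
z_β = d · √n - z_{α/2}
z_β = 0.58 · √60 - 1.960
z_β = 0.58 · 7.746 - 1.960
z_β = 2.533

Power = Φ(z_β) = Φ(2.533) ≈ 0.994

Effect size d = 0.58 is medium by Cohen's convention (0.2/0.5/0.8).

Threshold: power ≥ 0.80 is conventionally adequate.
Power ≈ 0.99 → the study is adequately powered (power ≥ 0.80).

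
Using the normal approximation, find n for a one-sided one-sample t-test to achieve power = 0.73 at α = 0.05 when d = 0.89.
n = 7

Sample size formula (one-sample t-test, normal approximation):
n = ((z_α + z_β) / d)²

z_α = 1.645 (for α = 0.05, one-sided)
z_β = 0.613 (for power = 0.73)
d = 0.89

n = ((1.645 + 0.613) / 0.89)²
n = (2.537)²
n ≈ 6.44
Round up to the next whole number: n = 7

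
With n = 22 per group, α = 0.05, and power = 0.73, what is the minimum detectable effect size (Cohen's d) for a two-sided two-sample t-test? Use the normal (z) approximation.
d ≈ 0.78

Minimum detectable effect (two-sample t-test, normal approximation):
d = (z_{α/2} + z_β) / √(n/2)
d = (1.960 + 0.613) / √(22/2)
d = 2.573 / 3.317
d ≈ 0.78

By Cohen's convention (0.2 small / 0.5 medium / 0.8 large): medium effect.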